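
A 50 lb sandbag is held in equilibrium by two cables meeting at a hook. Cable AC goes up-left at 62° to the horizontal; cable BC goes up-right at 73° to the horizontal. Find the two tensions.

ΣF_x = 0: −T_AC·cos62° + T_BC·cos73° = 0 → T_BC = 1.60574·T_AC.
ΣF_y = 0: T_AC·sin62° + T_BC·sin73° = 50.
Substitute: T_AC·(0.882948 + 1.60574·0.956305) = 50 → T_AC = 20.6738 ≈ 20.67 lb.
Then T_BC = 1.60574 × 20.6738 = 33.20 lb.

T_AC = 20.67 lb, T_BC = 33.20 lb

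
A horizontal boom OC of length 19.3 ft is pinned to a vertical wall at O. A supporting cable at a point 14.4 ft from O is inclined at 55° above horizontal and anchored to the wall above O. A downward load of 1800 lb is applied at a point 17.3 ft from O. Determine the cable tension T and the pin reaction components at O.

ΣM about O: T·sin55°·14.4 − 1800·17.3 = 0 → T = 31140/(14.4·0.819152) = 2639.93 ≈ 2640 lb.
ΣF_x = 0: O_x − T·cos55° = 0 → O_x = 2639.93 × 0.573576 = 1514 lb.
ΣF_y = 0: O_y + T·sin55° − 1800 = 0 → O_y = 1800 − 2639.93 × 0.819152 = -362.5 lb.

T = 2640 lb, O_x = 1514 lb, O_y = -362.5 lb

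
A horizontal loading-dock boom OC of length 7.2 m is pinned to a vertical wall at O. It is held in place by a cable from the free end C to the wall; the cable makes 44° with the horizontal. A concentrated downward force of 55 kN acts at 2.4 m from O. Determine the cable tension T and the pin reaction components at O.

ΣM about O: T·sin44°·7.2 − 55·2.4 = 0 → T = 132/(7.2·0.694658) = 26.3919 ≈ 26.39 kN.
ΣF_x = 0: O_x − T·cos44° = 0 → O_x = 26.3919 × 0.71934 = 18.98 kN.
ΣF_y = 0: O_y + T·sin44° − 55 = 0 → O_y = 55 − 26.3919 × 0.694658 = 36.67 kN.

T = 26.39 kN, O_x = 18.98 kN, O_y = 36.67 kN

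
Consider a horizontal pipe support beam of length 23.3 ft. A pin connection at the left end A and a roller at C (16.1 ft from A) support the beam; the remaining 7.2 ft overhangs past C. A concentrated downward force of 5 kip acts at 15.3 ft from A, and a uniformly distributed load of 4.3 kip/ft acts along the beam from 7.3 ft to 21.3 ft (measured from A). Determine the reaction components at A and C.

A_x = 0, A_y = 6.979 kip, C_y = 58.22 kip

Resultant of the distributed load: 4.3 × 14 = 60.2 kip at 14.3 ft from A.
Moments about A: C_y·16.1 − 5·15.3 − (4.3·14)·14.3 = 0 → C_y = 937.36/16.1 = 58.2211 ≈ 58.22 kip.
ΣF_y = 0: A_y + 58.2211 − 5 − 4.3·14 = 0 → A_y = 6.979 kip.
ΣF_x = 0: no horizontal applied forces, so A_x = 0.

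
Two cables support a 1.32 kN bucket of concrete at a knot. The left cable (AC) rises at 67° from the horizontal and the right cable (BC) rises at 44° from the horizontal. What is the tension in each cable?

ΣF_x = 0: −T_AC·cos67° + T_BC·cos44° = 0 → T_BC = 0.54318·T_AC.
ΣF_y = 0: T_AC·sin67° + T_BC·sin44° = 1.32.
Substitute: T_AC·(0.920505 + 0.54318·0.694658) = 1.32 → T_AC = 1.01708 ≈ 1.017 kN.
Then T_BC = 0.54318 × 1.01708 = 0.5525 kN.

T_AC = 1.017 kN, T_BC = 0.5525 kN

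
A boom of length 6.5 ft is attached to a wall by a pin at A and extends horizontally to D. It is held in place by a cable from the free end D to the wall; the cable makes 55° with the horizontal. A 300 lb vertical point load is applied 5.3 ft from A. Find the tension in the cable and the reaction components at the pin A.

T = 298.6 lb, A_x = 171.3 lb, A_y = 55.38 lb

ΣM about A: T·sin55°·6.5 − 300·5.3 = 0 → T = 1590/(6.5·0.819152) = 298.62 ≈ 298.6 lb.
ΣF_x = 0: A_x − T·cos55° = 0 → A_x = 298.62 × 0.573576 = 171.3 lb.
ΣF_y = 0: A_y + T·sin55° − 300 = 0 → A_y = 300 − 298.62 × 0.819152 = 55.38 lb.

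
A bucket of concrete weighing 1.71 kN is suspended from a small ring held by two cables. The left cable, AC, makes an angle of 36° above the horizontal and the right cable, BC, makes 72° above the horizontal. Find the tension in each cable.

ΣF_x = 0: −T_AC·cos36° + T_BC·cos72° = 0 → T_BC = 2.61803·T_AC.
ΣF_y = 0: T_AC·sin36° + T_BC·sin72° = 1.71.
Substitute: T_AC·(0.587785 + 2.61803·0.951057) = 1.71 → T_AC = 0.555613 ≈ 0.5556 kN.
Then T_BC = 2.61803 × 0.555613 = 1.455 kN.

T_AC = 0.5556 kN, T_BC = 1.455 kN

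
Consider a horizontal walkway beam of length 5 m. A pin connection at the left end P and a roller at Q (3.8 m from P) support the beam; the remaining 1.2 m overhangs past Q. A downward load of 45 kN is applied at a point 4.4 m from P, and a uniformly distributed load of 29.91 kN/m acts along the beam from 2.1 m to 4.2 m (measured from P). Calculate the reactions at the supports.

Resultant of the distributed load: 29.91 × 2.1 = 62.811 kN at 3.15 m from P.
Moments about P: Q_y·3.8 − 45·4.4 − (29.91·2.1)·3.15 = 0 → Q_y = 395.85465/3.8 = 104.172 ≈ 104.2 kN.
ΣF_y = 0: P_y + 104.172 − 45 − 29.91·2.1 = 0 → P_y = 3.639 kN.
ΣF_x = 0: no horizontal applied forces, so P_x = 0.

P_x = 0, P_y = 3.639 kN, Q_y = 104.2 kN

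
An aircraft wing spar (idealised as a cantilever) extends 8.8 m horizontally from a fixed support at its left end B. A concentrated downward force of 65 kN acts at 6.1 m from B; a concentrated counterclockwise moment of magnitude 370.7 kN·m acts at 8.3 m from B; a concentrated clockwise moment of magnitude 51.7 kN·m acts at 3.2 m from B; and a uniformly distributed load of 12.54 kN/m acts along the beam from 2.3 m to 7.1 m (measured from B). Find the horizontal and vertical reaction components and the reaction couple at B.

Resultant of the distributed load: 12.54 × 4.8 = 60.192 kN at 4.7 m from B.
ΣF_x = 0: B_x = 0.
ΣF_y = 0: B_y − 65 − 12.54·4.8 = 0 → B_y = 125.2 kN.
ΣM about B: M_B − 65·6.1 + 370.7 − 51.7 − (12.54·4.8)·4.7 = 0 → M_B = 360.4 kN·m.

B_x = 0, B_y = 125.2 kN, M_B = 360.4 kN·m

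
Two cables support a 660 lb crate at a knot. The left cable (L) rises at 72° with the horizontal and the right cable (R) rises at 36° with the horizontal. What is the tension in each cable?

T_L = 561.4 lb, T_R = 214.4 lb

ΣF_x = 0: −T_L·cos72° + T_R·cos36° = 0 → T_R = 0.381966·T_L.
ΣF_y = 0: T_L·sin72° + T_R·sin36° = 660.
Substitute: T_L·(0.951057 + 0.381966·0.587785) = 660 → T_L = 561.429 ≈ 561.4 lb.
Then T_R = 0.381966 × 561.429 = 214.4 lb.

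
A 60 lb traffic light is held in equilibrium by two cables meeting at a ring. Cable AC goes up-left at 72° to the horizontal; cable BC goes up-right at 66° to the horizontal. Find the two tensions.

ΣF_x = 0: −T_AC·cos72° + T_BC·cos66° = 0 → T_BC = 0.759747·T_AC.
ΣF_y = 0: T_AC·sin72° + T_BC·sin66° = 60.
Substitute: T_AC·(0.951057 + 0.759747·0.913545) = 60 → T_AC = 36.4715 ≈ 36.47 lb.
Then T_BC = 0.759747 × 36.4715 = 27.71 lb.

T_AC = 36.47 lb, T_BC = 27.71 lb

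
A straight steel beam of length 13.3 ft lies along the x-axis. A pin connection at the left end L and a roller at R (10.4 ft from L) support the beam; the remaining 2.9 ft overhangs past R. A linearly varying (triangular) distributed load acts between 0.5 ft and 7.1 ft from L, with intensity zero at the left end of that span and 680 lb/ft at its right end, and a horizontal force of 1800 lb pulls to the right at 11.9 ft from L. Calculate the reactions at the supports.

Resultant of the triangular load: ½ × 680 × 6.6 = 2244 lb, acting at 4.9 ft from L (one-third of the span from the peak).
Taking moments about L: R_y·10.4 − (½·680·6.6)·4.9 = 0 → R_y = 10995.6/10.4 = 1057.27 ≈ 1057 lb.
ΣF_y = 0: L_y + 1057.27 − ½·680·6.6 = 0 → L_y = 1187 lb.
ΣF_x = 0: L_x + 1800 = 0 → L_x = -1800 lb.

L_x = -1800 lb, L_y = 1187 lb, R_y = 1057 lb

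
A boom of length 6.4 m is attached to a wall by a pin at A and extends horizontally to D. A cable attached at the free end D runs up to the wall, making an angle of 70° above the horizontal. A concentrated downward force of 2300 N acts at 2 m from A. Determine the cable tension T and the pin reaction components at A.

T = 764.9 N, A_x = 261.6 N, A_y = 1581 N

ΣM about A: T·sin70°·6.4 − 2300·2 = 0 → T = 4600/(6.4·0.939693) = 764.877 ≈ 764.9 N.
ΣF_x = 0: A_x − T·cos70° = 0 → A_x = 764.877 × 0.34202 = 261.6 N.
ΣF_y = 0: A_y + T·sin70° − 2300 = 0 → A_y = 2300 − 764.877 × 0.939693 = 1581 N.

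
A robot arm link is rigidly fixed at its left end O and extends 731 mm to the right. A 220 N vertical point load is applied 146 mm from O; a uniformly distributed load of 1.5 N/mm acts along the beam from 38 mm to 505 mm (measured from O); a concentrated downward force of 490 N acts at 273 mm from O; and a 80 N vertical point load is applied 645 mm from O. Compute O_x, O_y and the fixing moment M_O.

Resultant of the distributed load: 1.5 × 467 = 700.5 N at 271.5 mm from O.
ΣF_x = 0: O_x = 0.
ΣF_y = 0: O_y − 220 − 1.5·467 − 490 − 80 = 0 → O_y = 1490 N.
ΣM about O: M_O − 220·146 − (1.5·467)·271.5 − 490·273 − 80·645 = 0 → M_O = 407700 N·mm.

O_x = 0, O_y = 1490 N, M_O = 407700 N·mm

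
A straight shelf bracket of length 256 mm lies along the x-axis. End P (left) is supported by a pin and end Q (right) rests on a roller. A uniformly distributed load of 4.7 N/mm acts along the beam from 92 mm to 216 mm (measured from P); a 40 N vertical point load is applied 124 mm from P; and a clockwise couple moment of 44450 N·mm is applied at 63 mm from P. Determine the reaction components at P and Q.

Resultant of the distributed load: 4.7 × 124 = 582.8 N at 154 mm from P.
Taking moments about P: Q_y·256 − (4.7·124)·154 − 40·124 − 44450 = 0 → Q_y = 139161.2/256 = 543.598 ≈ 543.6 N.
ΣF_y = 0: P_y + 543.598 − 4.7·124 − 40 = 0 → P_y = 79.20 N.
ΣF_x = 0: no horizontal applied forces, so P_x = 0.

P_x = 0, P_y = 79.20 N, Q_y = 543.6 N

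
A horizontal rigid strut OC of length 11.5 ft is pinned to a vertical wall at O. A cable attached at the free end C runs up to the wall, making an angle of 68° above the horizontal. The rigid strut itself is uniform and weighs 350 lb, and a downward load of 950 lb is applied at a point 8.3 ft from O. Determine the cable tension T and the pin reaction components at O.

T = 928.2 lb, O_x = 347.7 lb, O_y = 439.3 lb

ΣM about O: T·sin68°·11.5 − 350·5.75 − 950·8.3 = 0 → T = 9897.5/(11.5·0.927184) = 928.243 ≈ 928.2 lb.
ΣF_x = 0: O_x − T·cos68° = 0 → O_x = 928.243 × 0.374607 = 347.7 lb.
ΣF_y = 0: O_y + T·sin68° − 350 − 950 = 0 → O_y = 1300 − 928.243 × 0.927184 = 439.3 lb.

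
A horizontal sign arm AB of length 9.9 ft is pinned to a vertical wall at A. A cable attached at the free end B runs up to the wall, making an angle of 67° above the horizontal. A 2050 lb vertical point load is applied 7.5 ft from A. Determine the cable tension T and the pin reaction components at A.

ΣM about A: T·sin67°·9.9 − 2050·7.5 = 0 → T = 15375/(9.9·0.920505) = 1687.15 ≈ 1687 lb.
ΣF_x = 0: A_x − T·cos67° = 0 → A_x = 1687.15 × 0.390731 = 659.2 lb.
ΣF_y = 0: A_y + T·sin67° − 2050 = 0 → A_y = 2050 − 1687.15 × 0.920505 = 497.0 lb.

T = 1687 lb, A_x = 659.2 lb, A_y = 497.0 lb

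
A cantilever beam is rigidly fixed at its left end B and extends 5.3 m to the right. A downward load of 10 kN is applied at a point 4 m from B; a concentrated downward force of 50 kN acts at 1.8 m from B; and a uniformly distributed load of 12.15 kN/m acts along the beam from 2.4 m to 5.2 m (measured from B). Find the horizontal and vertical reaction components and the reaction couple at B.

B_x = 0, B_y = 94.02 kN, M_B = 259.3 kN·m

Resultant of the distributed load: 12.15 × 2.8 = 34.02 kN at 3.8 m from B.
ΣF_x = 0: B_x = 0.
ΣF_y = 0: B_y − 10 − 50 − 12.15·2.8 = 0 → B_y = 94.02 kN.
ΣM about B: M_B − 10·4 − 50·1.8 − (12.15·2.8)·3.8 = 0 → M_B = 259.3 kN·m.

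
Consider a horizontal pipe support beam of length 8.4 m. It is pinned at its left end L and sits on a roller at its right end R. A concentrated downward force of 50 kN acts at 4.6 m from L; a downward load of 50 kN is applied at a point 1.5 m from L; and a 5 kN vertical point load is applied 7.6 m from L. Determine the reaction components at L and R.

L_x = 0, L_y = 64.17 kN, R_y = 40.83 kN

Moments about L: R_y·8.4 − 50·4.6 − 50·1.5 − 5·7.6 = 0 → R_y = 343/8.4 = 40.8333 ≈ 40.83 kN.
ΣF_y = 0: L_y + 40.8333 − 50 − 50 − 5 = 0 → L_y = 64.17 kN.
ΣF_x = 0: no horizontal applied forces, so L_x = 0.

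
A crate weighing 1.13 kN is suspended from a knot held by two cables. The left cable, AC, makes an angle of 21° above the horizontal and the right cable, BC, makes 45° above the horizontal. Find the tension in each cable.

T_AC = 0.8746 kN, T_BC = 1.155 kN

ΣF_x = 0: −T_AC·cos21° + T_BC·cos45° = 0 → T_BC = 1.32028·T_AC.
ΣF_y = 0: T_AC·sin21° + T_BC·sin45° = 1.13.
Substitute: T_AC·(0.358368 + 1.32028·0.707107) = 1.13 → T_AC = 0.874649 ≈ 0.8746 kN.
Then T_BC = 1.32028 × 0.874649 = 1.155 kN.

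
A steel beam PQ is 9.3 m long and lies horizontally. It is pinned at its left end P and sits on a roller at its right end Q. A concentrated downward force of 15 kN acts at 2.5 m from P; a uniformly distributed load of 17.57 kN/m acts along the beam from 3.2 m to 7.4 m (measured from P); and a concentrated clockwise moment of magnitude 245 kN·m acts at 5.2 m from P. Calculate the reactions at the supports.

P_x = 0, P_y = 16.36 kN, Q_y = 72.43 kN

Resultant of the distributed load: 17.57 × 4.2 = 73.794 kN at 5.3 m from P.
ΣM about P: Q_y·9.3 − 15·2.5 − (17.57·4.2)·5.3 − 245 = 0 → Q_y = 673.6082/9.3 = 72.431 ≈ 72.43 kN.
ΣF_y = 0: P_y + 72.431 − 15 − 17.57·4.2 = 0 → P_y = 16.36 kN.
ΣF_x = 0: no horizontal applied forces, so P_x = 0.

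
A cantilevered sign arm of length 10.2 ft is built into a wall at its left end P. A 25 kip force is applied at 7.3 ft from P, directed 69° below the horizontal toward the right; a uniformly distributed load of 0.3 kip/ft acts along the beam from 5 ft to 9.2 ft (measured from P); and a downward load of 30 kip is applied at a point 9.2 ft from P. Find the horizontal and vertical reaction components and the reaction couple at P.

Resultant of the distributed load: 0.3 × 4.2 = 1.26 kip at 7.1 ft from P.
ΣF_x = 0: P_x + 25·cos69° = 0 → P_x = -8.959 kip.
ΣF_y = 0: P_y − 25·sin69° − 0.3·4.2 − 30 = 0 → P_y = 54.60 kip.
ΣM about P: M_P − 25·sin69°·7.3 − (0.3·4.2)·7.1 − 30·9.2 = 0 → M_P = 455.3 kip·ft.

P_x = -8.959 kip, P_y = 54.60 kip, M_P = 455.3 kip·ft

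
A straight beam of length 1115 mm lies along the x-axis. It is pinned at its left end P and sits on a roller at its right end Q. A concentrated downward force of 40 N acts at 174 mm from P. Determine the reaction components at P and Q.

Taking moments about P: Q_y·1115 − 40·174 = 0 → Q_y = 6960/1115 = 6.24215 ≈ 6.242 N.
ΣF_y = 0: P_y + 6.24215 − 40 = 0 → P_y = 33.76 N.
ΣF_x = 0: no horizontal applied forces, so P_x = 0.

P_x = 0, P_y = 33.76 N, Q_y = 6.242 N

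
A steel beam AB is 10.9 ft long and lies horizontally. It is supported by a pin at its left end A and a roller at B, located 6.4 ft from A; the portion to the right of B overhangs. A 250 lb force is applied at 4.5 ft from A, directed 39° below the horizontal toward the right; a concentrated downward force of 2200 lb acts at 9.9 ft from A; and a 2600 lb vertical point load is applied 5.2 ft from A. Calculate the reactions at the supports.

Taking moments about A: B_y·6.4 − 250·sin39°·4.5 − 2200·9.9 − 2600·5.2 = 0 → B_y = 36008/6.4 = 5626.25 ≈ 5626 lb.
ΣF_y = 0: A_y + 5626.25 − 250·sin39° − 2200 − 2600 = 0 → A_y = -668.9 lb.
ΣF_x = 0: A_x + 250·cos39° = 0 → A_x = -194.3 lb.

A_x = -194.3 lb, A_y = -668.9 lb, B_y = 5626 lb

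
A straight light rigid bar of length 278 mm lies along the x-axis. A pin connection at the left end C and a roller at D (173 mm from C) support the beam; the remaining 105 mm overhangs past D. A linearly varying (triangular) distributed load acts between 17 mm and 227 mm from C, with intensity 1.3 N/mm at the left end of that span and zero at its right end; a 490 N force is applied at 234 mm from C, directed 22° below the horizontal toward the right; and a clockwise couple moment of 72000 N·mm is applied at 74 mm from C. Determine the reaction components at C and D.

C_x = -454.3 N, C_y = -413.1 N, D_y = 733.1 N

Resultant of the triangular load: ½ × 1.3 × 210 = 136.5 N, acting at 87 mm from C (one-third of the span from the peak).
Taking moments about C: D_y·173 − (½·1.3·210)·87 − 490·sin22°·234 − 72000 = 0 → D_y = 126828/173 = 733.11 ≈ 733.1 N.
ΣF_y = 0: C_y + 733.11 − ½·1.3·210 − 490·sin22° = 0 → C_y = -413.1 N.
ΣF_x = 0: C_x + 490·cos22° = 0 → C_x = -454.3 N.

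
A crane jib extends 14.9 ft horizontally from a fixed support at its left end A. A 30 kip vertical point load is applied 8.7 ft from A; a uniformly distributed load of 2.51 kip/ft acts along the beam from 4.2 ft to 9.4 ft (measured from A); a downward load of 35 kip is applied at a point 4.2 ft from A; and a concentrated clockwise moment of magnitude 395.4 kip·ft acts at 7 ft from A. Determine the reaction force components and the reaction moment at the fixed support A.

Resultant of the distributed load: 2.51 × 5.2 = 13.052 kip at 6.8 ft from A.
ΣF_x = 0: A_x = 0.
ΣF_y = 0: A_y − 30 − 2.51·5.2 − 35 = 0 → A_y = 78.05 kip.
ΣM about A: M_A − 30·8.7 − (2.51·5.2)·6.8 − 35·4.2 − 395.4 = 0 → M_A = 892.2 kip·ft.

A_x = 0, A_y = 78.05 kip, M_A = 892.2 kip·ft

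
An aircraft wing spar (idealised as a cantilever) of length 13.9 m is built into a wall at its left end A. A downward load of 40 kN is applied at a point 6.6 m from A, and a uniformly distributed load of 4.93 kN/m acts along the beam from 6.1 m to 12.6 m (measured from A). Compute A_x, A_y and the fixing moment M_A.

A_x = 0, A_y = 72.05 kN, M_A = 563.6 kN·m

Resultant of the distributed load: 4.93 × 6.5 = 32.045 kN at 9.35 m from A.
ΣF_x = 0: A_x = 0.
ΣF_y = 0: A_y − 40 − 4.93·6.5 = 0 → A_y = 72.05 kN.
ΣM about A: M_A − 40·6.6 − (4.93·6.5)·9.35 = 0 → M_A = 563.6 kN·m.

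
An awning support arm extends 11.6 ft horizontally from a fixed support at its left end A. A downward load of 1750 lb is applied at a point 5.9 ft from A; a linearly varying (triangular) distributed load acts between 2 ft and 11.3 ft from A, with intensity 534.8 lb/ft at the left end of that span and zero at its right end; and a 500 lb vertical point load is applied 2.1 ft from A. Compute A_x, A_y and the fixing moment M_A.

A_x = 0, A_y = 4737 lb, M_A = 24060 lb·ft

Resultant of the triangular load: ½ × 534.8 × 9.3 = 2486.82 lb, acting at 5.1 ft from A (one-third of the span from the peak).
ΣF_x = 0: A_x = 0.
ΣF_y = 0: A_y − 1750 − ½·534.8·9.3 − 500 = 0 → A_y = 4737 lb.
ΣM about A: M_A − 1750·5.9 − (½·534.8·9.3)·5.1 − 500·2.1 = 0 → M_A = 24060 lb·ft.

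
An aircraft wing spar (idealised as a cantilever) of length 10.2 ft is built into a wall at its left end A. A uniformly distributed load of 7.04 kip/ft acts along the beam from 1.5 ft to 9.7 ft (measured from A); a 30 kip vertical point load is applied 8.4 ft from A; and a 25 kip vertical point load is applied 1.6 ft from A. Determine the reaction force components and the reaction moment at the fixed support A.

A_x = 0, A_y = 112.7 kip, M_A = 615.3 kip·ft

Resultant of the distributed load: 7.04 × 8.2 = 57.728 kip at 5.6 ft from A.
ΣF_x = 0: A_x = 0.
ΣF_y = 0: A_y − 7.04·8.2 − 30 − 25 = 0 → A_y = 112.7 kip.
ΣM about A: M_A − (7.04·8.2)·5.6 − 30·8.4 − 25·1.6 = 0 → M_A = 615.3 kip·ft.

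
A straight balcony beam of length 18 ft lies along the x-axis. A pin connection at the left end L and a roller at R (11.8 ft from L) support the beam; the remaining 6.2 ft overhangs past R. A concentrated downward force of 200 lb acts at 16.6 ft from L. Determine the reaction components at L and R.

L_x = 0, L_y = -81.36 lb, R_y = 281.4 lb

Moments about L: R_y·11.8 − 200·16.6 = 0 → R_y = 3320/11.8 = 281.356 ≈ 281.4 lb.
ΣF_y = 0: L_y + 281.356 − 200 = 0 → L_y = -81.36 lb.
ΣF_x = 0: no horizontal applied forces, so L_x = 0.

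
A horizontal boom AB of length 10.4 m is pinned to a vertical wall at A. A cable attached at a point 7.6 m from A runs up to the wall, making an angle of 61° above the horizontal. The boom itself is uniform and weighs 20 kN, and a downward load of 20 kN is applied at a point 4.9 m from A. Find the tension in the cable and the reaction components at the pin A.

ΣM about A: T·sin61°·7.6 − 20·5.2 − 20·4.9 = 0 → T = 202/(7.6·0.87462) = 30.3891 ≈ 30.39 kN.
ΣF_x = 0: A_x − T·cos61° = 0 → A_x = 30.3891 × 0.48481 = 14.73 kN.
ΣF_y = 0: A_y + T·sin61° − 20 − 20 = 0 → A_y = 40 − 30.3891 × 0.87462 = 13.42 kN.

T = 30.39 kN, A_x = 14.73 kN, A_y = 13.42 kN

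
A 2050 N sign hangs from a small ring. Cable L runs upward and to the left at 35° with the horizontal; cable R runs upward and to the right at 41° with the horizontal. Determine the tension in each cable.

ΣF_x = 0: −T_L·cos35° + T_R·cos41° = 0 → T_R = 1.08539·T_L.
ΣF_y = 0: T_L·sin35° + T_R·sin41° = 2050.
Substitute: T_L·(0.573576 + 1.08539·0.656059) = 2050 → T_L = 1594.52 ≈ 1595 N.
Then T_R = 1.08539 × 1594.52 = 1731 N.

T_L = 1595 N, T_R = 1731 N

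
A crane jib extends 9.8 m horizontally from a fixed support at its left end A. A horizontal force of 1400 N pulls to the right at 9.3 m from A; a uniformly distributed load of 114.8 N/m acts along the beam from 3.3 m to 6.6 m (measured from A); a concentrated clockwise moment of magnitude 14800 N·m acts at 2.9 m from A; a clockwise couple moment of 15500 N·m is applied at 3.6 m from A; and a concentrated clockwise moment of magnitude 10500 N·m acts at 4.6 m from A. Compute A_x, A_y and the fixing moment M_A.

Resultant of the distributed load: 114.8 × 3.3 = 378.84 N at 4.95 m from A.
ΣF_x = 0: A_x + 1400 = 0 → A_x = -1400 N.
ΣF_y = 0: A_y − 114.8·3.3 = 0 → A_y = 378.8 N.
ΣM about A: M_A − (114.8·3.3)·4.95 − 14800 − 15500 − 10500 = 0 → M_A = 42680 N·m.

A_x = -1400 N, A_y = 378.8 N, M_A = 42680 N·m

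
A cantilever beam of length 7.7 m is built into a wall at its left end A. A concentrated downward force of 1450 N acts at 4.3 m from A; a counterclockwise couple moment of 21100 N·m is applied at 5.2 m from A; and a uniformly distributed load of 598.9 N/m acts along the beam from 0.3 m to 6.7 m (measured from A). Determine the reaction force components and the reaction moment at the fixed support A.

A_x = 0, A_y = 5283 N, M_A = -1450 N·m

Resultant of the distributed load: 598.9 × 6.4 = 3832.96 N at 3.5 m from A.
ΣF_x = 0: A_x = 0.
ΣF_y = 0: A_y − 1450 − 598.9·6.4 = 0 → A_y = 5283 N.
ΣM about A: M_A − 1450·4.3 + 21100 − (598.9·6.4)·3.5 = 0 → M_A = -1450 N·m.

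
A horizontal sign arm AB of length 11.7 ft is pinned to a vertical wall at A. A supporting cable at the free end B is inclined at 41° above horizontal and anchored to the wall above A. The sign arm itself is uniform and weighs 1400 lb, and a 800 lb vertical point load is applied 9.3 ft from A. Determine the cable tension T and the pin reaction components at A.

T = 2036 lb, A_x = 1537 lb, A_y = 864.1 lb

ΣM about A: T·sin41°·11.7 − 1400·5.85 − 800·9.3 = 0 → T = 15630/(11.7·0.656059) = 2036.25 ≈ 2036 lb.
ΣF_x = 0: A_x − T·cos41° = 0 → A_x = 2036.25 × 0.75471 = 1537 lb.
ΣF_y = 0: A_y + T·sin41° − 1400 − 800 = 0 → A_y = 2200 − 2036.25 × 0.656059 = 864.1 lb.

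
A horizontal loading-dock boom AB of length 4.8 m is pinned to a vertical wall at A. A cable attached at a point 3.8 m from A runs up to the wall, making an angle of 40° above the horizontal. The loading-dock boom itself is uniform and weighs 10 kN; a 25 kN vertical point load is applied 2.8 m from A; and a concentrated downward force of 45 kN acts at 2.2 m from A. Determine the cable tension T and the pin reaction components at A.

ΣM about A: T·sin40°·3.8 − 10·2.4 − 25·2.8 − 45·2.2 = 0 → T = 193/(3.8·0.642788) = 79.0143 ≈ 79.01 kN.
ΣF_x = 0: A_x − T·cos40° = 0 → A_x = 79.0143 × 0.766044 = 60.53 kN.
ΣF_y = 0: A_y + T·sin40° − 10 − 25 − 45 = 0 → A_y = 80 − 79.0143 × 0.642788 = 29.21 kN.

T = 79.01 kN, A_x = 60.53 kN, A_y = 29.21 kN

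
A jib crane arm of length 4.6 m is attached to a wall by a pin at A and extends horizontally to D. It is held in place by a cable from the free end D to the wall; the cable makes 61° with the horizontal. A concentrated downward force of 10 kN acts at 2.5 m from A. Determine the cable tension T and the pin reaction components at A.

T = 6.214 kN, A_x = 3.013 kN, A_y = 4.565 kN

ΣM about A: T·sin61°·4.6 − 10·2.5 = 0 → T = 25/(4.6·0.87462) = 6.21388 ≈ 6.214 kN.
ΣF_x = 0: A_x − T·cos61° = 0 → A_x = 6.21388 × 0.48481 = 3.013 kN.
ΣF_y = 0: A_y + T·sin61° − 10 = 0 → A_y = 10 − 6.21388 × 0.87462 = 4.565 kN.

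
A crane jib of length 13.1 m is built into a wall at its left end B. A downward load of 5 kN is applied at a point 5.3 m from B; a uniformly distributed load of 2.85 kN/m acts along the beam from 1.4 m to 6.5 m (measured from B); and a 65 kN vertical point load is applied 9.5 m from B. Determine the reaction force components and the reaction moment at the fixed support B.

B_x = 0, B_y = 84.53 kN, M_B = 701.4 kN·m

Resultant of the distributed load: 2.85 × 5.1 = 14.535 kN at 3.95 m from B.
ΣF_x = 0: B_x = 0.
ΣF_y = 0: B_y − 5 − 2.85·5.1 − 65 = 0 → B_y = 84.53 kN.
ΣM about B: M_B − 5·5.3 − (2.85·5.1)·3.95 − 65·9.5 = 0 → M_B = 701.4 kN·m.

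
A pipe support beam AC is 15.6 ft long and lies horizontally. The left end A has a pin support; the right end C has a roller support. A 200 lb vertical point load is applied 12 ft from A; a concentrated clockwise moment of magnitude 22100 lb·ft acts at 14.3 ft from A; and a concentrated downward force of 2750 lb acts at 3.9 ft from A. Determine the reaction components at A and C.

Taking moments about A: C_y·15.6 − 200·12 − 22100 − 2750·3.9 = 0 → C_y = 35225/15.6 = 2258.01 ≈ 2258 lb.
ΣF_y = 0: A_y + 2258.01 − 200 − 2750 = 0 → A_y = 692.0 lb.
ΣF_x = 0: no horizontal applied forces, so A_x = 0.

A_x = 0, A_y = 692.0 lb, C_y = 2258 lb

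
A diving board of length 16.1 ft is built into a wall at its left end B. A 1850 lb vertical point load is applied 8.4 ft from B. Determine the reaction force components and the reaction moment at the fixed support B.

ΣF_x = 0: B_x = 0.
ΣF_y = 0: B_y − 1850 = 0 → B_y = 1850 lb.
ΣM about B: M_B − 1850·8.4 = 0 → M_B = 15540 lb·ft.

B_x = 0, B_y = 1850 lb, M_B = 15540 lb·ft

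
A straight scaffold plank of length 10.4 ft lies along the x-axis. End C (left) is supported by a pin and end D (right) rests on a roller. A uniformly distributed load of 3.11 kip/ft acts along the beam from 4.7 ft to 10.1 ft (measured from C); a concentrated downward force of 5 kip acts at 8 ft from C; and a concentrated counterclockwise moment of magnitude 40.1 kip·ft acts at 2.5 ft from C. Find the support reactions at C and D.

Resultant of the distributed load: 3.11 × 5.4 = 16.794 kip at 7.4 ft from C.
Taking moments about C: D_y·10.4 − (3.11·5.4)·7.4 − 5·8 + 40.1 = 0 → D_y = 124.1756/10.4 = 11.94 kip.
ΣF_y = 0: C_y + 11.94 − 3.11·5.4 − 5 = 0 → C_y = 9.854 kip.
ΣF_x = 0: no horizontal applied forces, so C_x = 0.

C_x = 0, C_y = 9.854 kip, D_y = 11.94 kip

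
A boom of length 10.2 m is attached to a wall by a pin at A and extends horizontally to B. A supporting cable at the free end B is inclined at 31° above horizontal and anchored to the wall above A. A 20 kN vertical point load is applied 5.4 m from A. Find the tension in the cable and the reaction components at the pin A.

T = 20.56 kN, A_x = 17.62 kN, A_y = 9.412 kN

ΣM about A: T·sin31°·10.2 − 20·5.4 = 0 → T = 108/(10.2·0.515038) = 20.5582 ≈ 20.56 kN.
ΣF_x = 0: A_x − T·cos31° = 0 → A_x = 20.5582 × 0.857167 = 17.62 kN.
ΣF_y = 0: A_y + T·sin31° − 20 = 0 → A_y = 20 − 20.5582 × 0.515038 = 9.412 kN.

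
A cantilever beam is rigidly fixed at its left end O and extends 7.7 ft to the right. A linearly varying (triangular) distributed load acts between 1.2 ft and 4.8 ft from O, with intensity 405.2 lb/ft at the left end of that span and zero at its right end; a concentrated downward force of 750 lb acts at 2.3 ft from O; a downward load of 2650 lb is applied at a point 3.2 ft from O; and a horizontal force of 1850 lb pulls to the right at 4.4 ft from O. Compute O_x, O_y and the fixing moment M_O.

O_x = -1850 lb, O_y = 4129 lb, M_O = 11960 lb·ft

Resultant of the triangular load: ½ × 405.2 × 3.6 = 729.36 lb, acting at 2.4 ft from O (one-third of the span from the peak).
ΣF_x = 0: O_x + 1850 = 0 → O_x = -1850 lb.
ΣF_y = 0: O_y − ½·405.2·3.6 − 750 − 2650 = 0 → O_y = 4129 lb.
ΣM about O: M_O − (½·405.2·3.6)·2.4 − 750·2.3 − 2650·3.2 = 0 → M_O = 11960 lb·ft.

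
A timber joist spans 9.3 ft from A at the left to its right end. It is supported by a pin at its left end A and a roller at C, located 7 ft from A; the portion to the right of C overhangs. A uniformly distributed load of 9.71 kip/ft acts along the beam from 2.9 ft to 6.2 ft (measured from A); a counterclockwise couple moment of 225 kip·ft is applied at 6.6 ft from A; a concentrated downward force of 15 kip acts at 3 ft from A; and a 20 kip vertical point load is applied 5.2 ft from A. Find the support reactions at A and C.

A_x = 0, A_y = 57.07 kip, C_y = 9.971 kip

Resultant of the distributed load: 9.71 × 3.3 = 32.043 kip at 4.55 ft from A.
ΣM about A: C_y·7 − (9.71·3.3)·4.55 + 225 − 15·3 − 20·5.2 = 0 → C_y = 69.79565/7 = 9.97081 ≈ 9.971 kip.
ΣF_y = 0: A_y + 9.97081 − 9.71·3.3 − 15 − 20 = 0 → A_y = 57.07 kip.
ΣF_x = 0: no horizontal applied forces, so A_x = 0.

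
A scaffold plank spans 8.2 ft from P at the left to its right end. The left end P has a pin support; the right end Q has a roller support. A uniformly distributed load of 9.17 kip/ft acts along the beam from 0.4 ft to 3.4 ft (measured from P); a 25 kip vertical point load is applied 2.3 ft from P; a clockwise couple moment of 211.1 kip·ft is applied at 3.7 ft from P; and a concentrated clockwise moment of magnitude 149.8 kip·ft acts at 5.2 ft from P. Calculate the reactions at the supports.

Resultant of the distributed load: 9.17 × 3 = 27.51 kip at 1.9 ft from P.
Taking moments about P: Q_y·8.2 − (9.17·3)·1.9 − 25·2.3 − 211.1 − 149.8 = 0 → Q_y = 470.669/8.2 = 57.3987 ≈ 57.40 kip.
ΣF_y = 0: P_y + 57.3987 − 9.17·3 − 25 = 0 → P_y = -4.889 kip.
ΣF_x = 0: no horizontal applied forces, so P_x = 0.

P_x = 0, P_y = -4.889 kip, Q_y = 57.40 kip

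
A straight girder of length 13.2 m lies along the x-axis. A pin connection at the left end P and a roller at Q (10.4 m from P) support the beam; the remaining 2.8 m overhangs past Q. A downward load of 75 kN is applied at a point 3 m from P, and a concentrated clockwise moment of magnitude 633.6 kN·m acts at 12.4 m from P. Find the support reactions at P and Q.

P_x = 0, P_y = -7.558 kN, Q_y = 82.56 kN

Taking moments about P: Q_y·10.4 − 75·3 − 633.6 = 0 → Q_y = 858.6/10.4 = 82.5577 ≈ 82.56 kN.
ΣF_y = 0: P_y + 82.5577 − 75 = 0 → P_y = -7.558 kN.
ΣF_x = 0: no horizontal applied forces, so P_x = 0.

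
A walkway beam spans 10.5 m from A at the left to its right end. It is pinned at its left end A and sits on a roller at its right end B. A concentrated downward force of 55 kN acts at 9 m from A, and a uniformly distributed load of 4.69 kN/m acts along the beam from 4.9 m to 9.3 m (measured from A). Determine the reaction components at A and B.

Resultant of the distributed load: 4.69 × 4.4 = 20.636 kN at 7.1 m from A.
Moments about A: B_y·10.5 − 55·9 − (4.69·4.4)·7.1 = 0 → B_y = 641.5156/10.5 = 61.0967 ≈ 61.10 kN.
ΣF_y = 0: A_y + 61.0967 − 55 − 4.69·4.4 = 0 → A_y = 14.54 kN.
ΣF_x = 0: no horizontal applied forces, so A_x = 0.

A_x = 0, A_y = 14.54 kN, B_y = 61.10 kN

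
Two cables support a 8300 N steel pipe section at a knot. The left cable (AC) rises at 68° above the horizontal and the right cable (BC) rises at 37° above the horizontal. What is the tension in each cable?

T_AC = 6863 N, T_BC = 3219 N

ΣF_x = 0: −T_AC·cos68° + T_BC·cos37° = 0 → T_BC = 0.469058·T_AC.
ΣF_y = 0: T_AC·sin68° + T_BC·sin37° = 8300.
Substitute: T_AC·(0.927184 + 0.469058·0.601815) = 8300 → T_AC = 6862.51 ≈ 6863 N.
Then T_BC = 0.469058 × 6862.51 = 3219 N.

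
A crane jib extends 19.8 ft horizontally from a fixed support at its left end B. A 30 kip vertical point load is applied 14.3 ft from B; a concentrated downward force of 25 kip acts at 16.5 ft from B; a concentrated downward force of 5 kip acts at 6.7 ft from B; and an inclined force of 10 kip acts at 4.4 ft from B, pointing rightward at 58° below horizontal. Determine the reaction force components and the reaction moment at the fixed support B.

ΣF_x = 0: B_x + 10·cos58° = 0 → B_x = -5.299 kip.
ΣF_y = 0: B_y − 30 − 25 − 5 − 10·sin58° = 0 → B_y = 68.48 kip.
ΣM about B: M_B − 30·14.3 − 25·16.5 − 5·6.7 − 10·sin58°·4.4 = 0 → M_B = 912.3 kip·ft.

B_x = -5.299 kip, B_y = 68.48 kip, M_B = 912.3 kip·ft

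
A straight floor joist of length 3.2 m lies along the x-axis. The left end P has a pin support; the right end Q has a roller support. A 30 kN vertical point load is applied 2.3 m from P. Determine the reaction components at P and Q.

Taking moments about P: Q_y·3.2 − 30·2.3 = 0 → Q_y = 69/3.2 = 21.5625 ≈ 21.56 kN.
ΣF_y = 0: P_y + 21.5625 − 30 = 0 → P_y = 8.438 kN.
ΣF_x = 0: no horizontal applied forces, so P_x = 0.

P_x = 0, P_y = 8.438 kN, Q_y = 21.56 kN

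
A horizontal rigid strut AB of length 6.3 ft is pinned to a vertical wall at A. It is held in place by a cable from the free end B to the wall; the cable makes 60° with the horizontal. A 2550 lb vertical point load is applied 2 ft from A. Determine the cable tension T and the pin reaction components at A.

T = 934.8 lb, A_x = 467.4 lb, A_y = 1740 lb

ΣM about A: T·sin60°·6.3 − 2550·2 = 0 → T = 5100/(6.3·0.866025) = 934.758 ≈ 934.8 lb.
ΣF_x = 0: A_x − T·cos60° = 0 → A_x = 934.758 × 0.5 = 467.4 lb.
ΣF_y = 0: A_y + T·sin60° − 2550 = 0 → A_y = 2550 − 934.758 × 0.866025 = 1740 lb.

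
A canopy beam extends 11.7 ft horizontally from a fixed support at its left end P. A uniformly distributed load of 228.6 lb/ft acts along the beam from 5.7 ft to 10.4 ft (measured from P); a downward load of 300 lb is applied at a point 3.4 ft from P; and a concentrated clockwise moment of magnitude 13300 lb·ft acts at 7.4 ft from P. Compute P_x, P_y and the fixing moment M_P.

Resultant of the distributed load: 228.6 × 4.7 = 1074.42 lb at 8.05 ft from P.
ΣF_x = 0: P_x = 0.
ΣF_y = 0: P_y − 228.6·4.7 − 300 = 0 → P_y = 1374 lb.
ΣM about P: M_P − (228.6·4.7)·8.05 − 300·3.4 − 13300 = 0 → M_P = 22970 lb·ft.

P_x = 0, P_y = 1374 lb, M_P = 22970 lb·ft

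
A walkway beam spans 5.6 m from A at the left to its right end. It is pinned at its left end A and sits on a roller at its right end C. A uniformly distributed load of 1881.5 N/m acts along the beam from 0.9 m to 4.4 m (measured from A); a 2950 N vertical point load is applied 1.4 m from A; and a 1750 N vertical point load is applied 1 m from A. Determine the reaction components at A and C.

Resultant of the distributed load: 1881.5 × 3.5 = 6585.25 N at 2.65 m from A.
Taking moments about A: C_y·5.6 − (1881.5·3.5)·2.65 − 2950·1.4 − 1750·1 = 0 → C_y = 23330.9125/5.6 = 4166.23 ≈ 4166 N.
ΣF_y = 0: A_y + 4166.23 − 1881.5·3.5 − 2950 − 1750 = 0 → A_y = 7119 N.
ΣF_x = 0: no horizontal applied forces, so A_x = 0.

A_x = 0, A_y = 7119 N, C_y = 4166 N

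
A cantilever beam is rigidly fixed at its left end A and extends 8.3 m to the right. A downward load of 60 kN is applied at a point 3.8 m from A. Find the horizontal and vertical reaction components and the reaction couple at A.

A_x = 0, A_y = 60.00 kN, M_A = 228.0 kN·m

ΣF_x = 0: A_x = 0.
ΣF_y = 0: A_y − 60 = 0 → A_y = 60.00 kN.
ΣM about A: M_A − 60·3.8 = 0 → M_A = 228.0 kN·m.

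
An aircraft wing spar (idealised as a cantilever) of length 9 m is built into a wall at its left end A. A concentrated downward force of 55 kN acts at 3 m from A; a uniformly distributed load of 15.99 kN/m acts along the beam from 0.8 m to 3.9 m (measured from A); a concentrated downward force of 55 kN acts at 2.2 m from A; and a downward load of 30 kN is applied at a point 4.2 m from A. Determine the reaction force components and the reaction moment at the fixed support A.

Resultant of the distributed load: 15.99 × 3.1 = 49.569 kN at 2.35 m from A.
ΣF_x = 0: A_x = 0.
ΣF_y = 0: A_y − 55 − 15.99·3.1 − 55 − 30 = 0 → A_y = 189.6 kN.
ΣM about A: M_A − 55·3 − (15.99·3.1)·2.35 − 55·2.2 − 30·4.2 = 0 → M_A = 528.5 kN·m.

A_x = 0, A_y = 189.6 kN, M_A = 528.5 kN·m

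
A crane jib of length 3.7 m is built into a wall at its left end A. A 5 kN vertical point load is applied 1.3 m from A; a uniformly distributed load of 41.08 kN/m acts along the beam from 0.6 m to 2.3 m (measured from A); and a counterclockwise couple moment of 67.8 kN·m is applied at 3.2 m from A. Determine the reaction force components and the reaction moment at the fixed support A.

Resultant of the distributed load: 41.08 × 1.7 = 69.836 kN at 1.45 m from A.
ΣF_x = 0: A_x = 0.
ΣF_y = 0: A_y − 5 − 41.08·1.7 = 0 → A_y = 74.84 kN.
ΣM about A: M_A − 5·1.3 − (41.08·1.7)·1.45 + 67.8 = 0 → M_A = 39.96 kN·m.

A_x = 0, A_y = 74.84 kN, M_A = 39.96 kN·m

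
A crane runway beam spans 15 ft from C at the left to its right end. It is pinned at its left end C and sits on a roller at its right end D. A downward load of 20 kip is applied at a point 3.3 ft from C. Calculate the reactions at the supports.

Taking moments about C: D_y·15 − 20·3.3 = 0 → D_y = 66/15 = 4.400 kip.
ΣF_y = 0: C_y + 4.4 − 20 = 0 → C_y = 15.60 kip.
ΣF_x = 0: no horizontal applied forces, so C_x = 0.

C_x = 0, C_y = 15.60 kip, D_y = 4.400 kip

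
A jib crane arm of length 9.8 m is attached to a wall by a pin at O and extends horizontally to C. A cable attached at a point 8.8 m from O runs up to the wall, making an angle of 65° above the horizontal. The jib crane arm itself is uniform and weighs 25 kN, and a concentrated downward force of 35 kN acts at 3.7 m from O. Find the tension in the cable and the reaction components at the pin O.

ΣM about O: T·sin65°·8.8 − 25·4.9 − 35·3.7 = 0 → T = 252/(8.8·0.906308) = 31.5967 ≈ 31.60 kN.
ΣF_x = 0: O_x − T·cos65° = 0 → O_x = 31.5967 × 0.422618 = 13.35 kN.
ΣF_y = 0: O_y + T·sin65° − 25 − 35 = 0 → O_y = 60 − 31.5967 × 0.906308 = 31.36 kN.

T = 31.60 kN, O_x = 13.35 kN, O_y = 31.36 kN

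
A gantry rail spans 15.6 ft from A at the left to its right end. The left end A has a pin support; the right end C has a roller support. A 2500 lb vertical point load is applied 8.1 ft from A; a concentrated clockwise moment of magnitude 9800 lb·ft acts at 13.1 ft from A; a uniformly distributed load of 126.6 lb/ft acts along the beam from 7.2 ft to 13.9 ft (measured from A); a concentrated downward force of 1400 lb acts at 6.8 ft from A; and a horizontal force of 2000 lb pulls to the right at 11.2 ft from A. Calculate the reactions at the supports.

A_x = -2000 lb, A_y = 1638 lb, C_y = 3110 lb

Resultant of the distributed load: 126.6 × 6.7 = 848.22 lb at 10.55 ft from A.
ΣM about A: C_y·15.6 − 2500·8.1 − 9800 − (126.6·6.7)·10.55 − 1400·6.8 = 0 → C_y = 48518.721/15.6 = 3110.17 ≈ 3110 lb.
ΣF_y = 0: A_y + 3110.17 − 2500 − 126.6·6.7 − 1400 = 0 → A_y = 1638 lb.
ΣF_x = 0: A_x + 2000 = 0 → A_x = -2000 lb.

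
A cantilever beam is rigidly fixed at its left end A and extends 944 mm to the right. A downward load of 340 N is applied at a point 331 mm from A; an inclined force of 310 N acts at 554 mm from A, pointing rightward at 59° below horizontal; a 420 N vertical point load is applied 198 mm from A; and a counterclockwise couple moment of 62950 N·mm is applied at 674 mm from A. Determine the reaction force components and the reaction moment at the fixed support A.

ΣF_x = 0: A_x + 310·cos59° = 0 → A_x = -159.7 N.
ΣF_y = 0: A_y − 340 − 310·sin59° − 420 = 0 → A_y = 1026 N.
ΣM about A: M_A − 340·331 − 310·sin59°·554 − 420·198 + 62950 = 0 → M_A = 280000 N·mm.

A_x = -159.7 N, A_y = 1026 N, M_A = 280000 N·mm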